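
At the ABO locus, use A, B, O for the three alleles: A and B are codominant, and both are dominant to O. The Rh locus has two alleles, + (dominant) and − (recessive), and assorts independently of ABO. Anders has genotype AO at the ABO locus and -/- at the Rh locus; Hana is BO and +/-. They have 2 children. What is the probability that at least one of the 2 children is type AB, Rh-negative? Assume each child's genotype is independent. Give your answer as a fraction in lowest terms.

ABO cross AO × BO → 1/4 O, 1/4 A, 1/4 B, 1/4 AB.
Rh cross -/- × +/- → 1/2 Rh+, 1/2 Rh-; so P(type AB, Rh-negative) = 1/4 × 1/2 = 1/8 per child.
P(none) = (7/8)^2 = 49/64; P(at least one) = 1 − 49/64 = 15/64.

15/64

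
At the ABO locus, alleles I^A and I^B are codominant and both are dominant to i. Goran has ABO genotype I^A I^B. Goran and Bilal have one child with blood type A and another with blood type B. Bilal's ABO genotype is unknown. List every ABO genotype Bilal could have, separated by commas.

I^A I^B, I^A i, I^B i, i i

For each candidate genotype of Bilal, check whether crossing it with I^A I^B can produce every observed child phenotype.
  I^A I^A → possible child types {A, AB} ✗
  I^A I^B → possible child types {A, B, AB} ✓
  I^A i → possible child types {A, B, AB} ✓
  I^B I^B → possible child types {B, AB} ✗
  I^B i → possible child types {A, B, AB} ✓
  i i → possible child types {A, B} ✓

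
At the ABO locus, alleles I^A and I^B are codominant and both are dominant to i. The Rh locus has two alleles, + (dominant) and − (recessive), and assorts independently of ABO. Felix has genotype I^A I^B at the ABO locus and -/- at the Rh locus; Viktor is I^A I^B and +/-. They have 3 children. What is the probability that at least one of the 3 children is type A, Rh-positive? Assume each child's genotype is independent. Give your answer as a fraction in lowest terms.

169/512

ABO cross I^A I^B × I^A I^B → 1/4 A, 1/4 B, 1/2 AB.
Rh cross -/- × +/- → 1/2 Rh+, 1/2 Rh-; so P(type A, Rh-positive) = 1/4 × 1/2 = 1/8 per child.
P(none) = (7/8)^3 = 343/512; P(at least one) = 1 − 343/512 = 169/512.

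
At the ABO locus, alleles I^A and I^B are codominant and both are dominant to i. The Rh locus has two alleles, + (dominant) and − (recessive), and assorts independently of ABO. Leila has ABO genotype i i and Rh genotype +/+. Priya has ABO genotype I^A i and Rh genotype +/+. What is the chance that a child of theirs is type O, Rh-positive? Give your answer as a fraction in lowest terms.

ABO cross i i × I^A i → offspring phenotypes: 1/2 O, 1/2 A.
Rh cross +/+ × +/+ → 1 Rh+.
Independent loci: P(type O, Rh-positive) = 1/2 × 1 = 1/2.

1/2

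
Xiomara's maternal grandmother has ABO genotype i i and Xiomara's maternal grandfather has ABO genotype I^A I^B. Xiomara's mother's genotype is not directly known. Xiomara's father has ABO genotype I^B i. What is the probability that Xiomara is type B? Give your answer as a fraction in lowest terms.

1/2

Xiomara's mother's ABO genotype from i i × I^A I^B: 1/2 I^A i, 1/2 I^B i.
Crossing each possibility with the father I^B i and summing P(type B): 1/2·1/4 + 1/2·3/4 = 1/2.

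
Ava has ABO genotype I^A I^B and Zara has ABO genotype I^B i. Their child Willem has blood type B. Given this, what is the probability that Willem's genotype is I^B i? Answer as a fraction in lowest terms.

1/2

Cross I^A I^B × I^B i → 1/4 I^A I^B, 1/4 I^A i, 1/4 I^B I^B, 1/4 I^B i.
Type-B genotypes among offspring: I^B I^B (1/4), I^B i (1/4); total 1/2.
P(I^B i | type B) = (1/4) / (1/2) = 1/2.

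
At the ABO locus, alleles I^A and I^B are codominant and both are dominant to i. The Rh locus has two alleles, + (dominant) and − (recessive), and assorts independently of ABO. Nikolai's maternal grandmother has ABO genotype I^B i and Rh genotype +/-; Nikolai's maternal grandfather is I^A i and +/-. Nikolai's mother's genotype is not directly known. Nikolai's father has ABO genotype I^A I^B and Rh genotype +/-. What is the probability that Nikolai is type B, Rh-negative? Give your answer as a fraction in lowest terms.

3/32

Nikolai's mother's ABO genotype from I^B i × I^A i: 1/4 I^A I^B, 1/4 I^A i, 1/4 I^B i, 1/4 i i.
Crossing each possibility with the father I^A I^B and summing P(type B): 1/4·1/4 + 1/4·1/4 + 1/4·1/2 + 1/4·1/2 = 3/8.
Similarly for Rh via the mother's Rh distribution: P(Rh-) = 1/4.
Independent loci: 3/8 × 1/4 = 3/32.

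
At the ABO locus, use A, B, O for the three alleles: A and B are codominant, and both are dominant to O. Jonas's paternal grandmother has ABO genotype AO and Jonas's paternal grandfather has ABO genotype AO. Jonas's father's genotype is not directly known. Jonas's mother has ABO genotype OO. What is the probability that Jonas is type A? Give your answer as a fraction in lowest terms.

Jonas's father's ABO genotype from AO × AO: 1/4 AA, 1/2 AO, 1/4 OO.
Crossing each possibility with the mother OO and summing P(type A): 1/4·1 + 1/2·1/2 + 1/4·0 = 1/2.

1/2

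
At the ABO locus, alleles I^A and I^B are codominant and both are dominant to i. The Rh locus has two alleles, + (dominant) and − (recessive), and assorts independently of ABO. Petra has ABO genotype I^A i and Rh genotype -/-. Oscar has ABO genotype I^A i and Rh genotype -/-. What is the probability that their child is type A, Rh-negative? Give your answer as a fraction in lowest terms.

ABO cross I^A i × I^A i → offspring phenotypes: 1/4 O, 3/4 A.
Rh cross -/- × -/- → 1 Rh-.
Independent loci: P(type A, Rh-negative) = 3/4 × 1 = 3/4.

3/4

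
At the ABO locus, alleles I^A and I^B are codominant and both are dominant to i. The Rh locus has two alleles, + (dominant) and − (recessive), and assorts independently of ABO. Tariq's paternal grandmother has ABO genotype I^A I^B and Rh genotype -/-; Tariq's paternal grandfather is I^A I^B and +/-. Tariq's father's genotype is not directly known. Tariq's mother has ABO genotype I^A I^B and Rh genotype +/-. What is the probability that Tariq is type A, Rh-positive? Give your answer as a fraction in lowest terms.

Tariq's father's ABO genotype from I^A I^B × I^A I^B: 1/4 I^A I^A, 1/2 I^A I^B, 1/4 I^B I^B.
Crossing each possibility with the mother I^A I^B and summing P(type A): 1/4·1/2 + 1/2·1/4 + 1/4·0 = 1/4.
Similarly for Rh via the father's Rh distribution: P(Rh+) = 5/8.
Independent loci: 1/4 × 5/8 = 5/32.

5/32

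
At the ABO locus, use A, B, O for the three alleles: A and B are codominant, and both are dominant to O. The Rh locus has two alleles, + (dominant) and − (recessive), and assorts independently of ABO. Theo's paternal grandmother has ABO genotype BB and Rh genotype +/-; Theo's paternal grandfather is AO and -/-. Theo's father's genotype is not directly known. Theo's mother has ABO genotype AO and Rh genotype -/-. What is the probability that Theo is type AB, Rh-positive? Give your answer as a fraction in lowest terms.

1/16

Theo's father's ABO genotype from BB × AO: 1/2 AB, 1/2 BO.
Crossing each possibility with the mother AO and summing P(type AB): 1/2·1/4 + 1/2·1/4 = 1/4.
Similarly for Rh via the father's Rh distribution: P(Rh+) = 1/4.
Independent loci: 1/4 × 1/4 = 1/16.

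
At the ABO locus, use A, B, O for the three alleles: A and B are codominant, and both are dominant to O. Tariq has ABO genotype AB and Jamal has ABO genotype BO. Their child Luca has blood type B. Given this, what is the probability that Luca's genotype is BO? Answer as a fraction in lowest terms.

1/2

Cross AB × BO → 1/4 AB, 1/4 AO, 1/4 BB, 1/4 BO.
Type-B genotypes among offspring: BB (1/4), BO (1/4); total 1/2.
P(BO | type B) = (1/4) / (1/2) = 1/2.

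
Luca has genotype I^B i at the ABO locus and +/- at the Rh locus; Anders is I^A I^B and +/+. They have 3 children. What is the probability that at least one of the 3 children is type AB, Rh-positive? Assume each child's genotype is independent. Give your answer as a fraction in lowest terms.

ABO cross I^B i × I^A I^B → 1/4 A, 1/2 B, 1/4 AB.
Rh cross +/- × +/+ → 1 Rh+; so P(type AB, Rh-positive) = 1/4 × 1 = 1/4 per child.
P(none) = (3/4)^3 = 27/64; P(at least one) = 1 − 27/64 = 37/64.

37/64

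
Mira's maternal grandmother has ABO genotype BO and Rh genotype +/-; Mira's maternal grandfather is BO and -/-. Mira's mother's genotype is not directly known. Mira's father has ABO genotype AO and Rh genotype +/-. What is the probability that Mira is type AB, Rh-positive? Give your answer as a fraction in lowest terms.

5/32

Mira's mother's ABO genotype from BO × BO: 1/4 BB, 1/2 BO, 1/4 OO.
Crossing each possibility with the father AO and summing P(type AB): 1/4·1/2 + 1/2·1/4 + 1/4·0 = 1/4.
Similarly for Rh via the mother's Rh distribution: P(Rh+) = 5/8.
Independent loci: 1/4 × 5/8 = 5/32.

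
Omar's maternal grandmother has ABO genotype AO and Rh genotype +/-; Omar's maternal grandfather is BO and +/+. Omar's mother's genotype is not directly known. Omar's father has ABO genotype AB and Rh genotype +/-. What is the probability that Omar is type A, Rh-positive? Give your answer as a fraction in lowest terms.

Omar's mother's ABO genotype from AO × BO: 1/4 AB, 1/4 AO, 1/4 BO, 1/4 OO.
Crossing each possibility with the father AB and summing P(type A): 1/4·1/4 + 1/4·1/2 + 1/4·1/4 + 1/4·1/2 = 3/8.
Similarly for Rh via the mother's Rh distribution: P(Rh+) = 7/8.
Independent loci: 3/8 × 7/8 = 21/64.

21/64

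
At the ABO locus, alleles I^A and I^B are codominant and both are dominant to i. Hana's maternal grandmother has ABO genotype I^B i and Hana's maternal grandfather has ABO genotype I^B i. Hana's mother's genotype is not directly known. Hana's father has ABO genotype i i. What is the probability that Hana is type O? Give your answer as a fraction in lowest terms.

1/2

Hana's mother's ABO genotype from I^B i × I^B i: 1/4 I^B I^B, 1/2 I^B i, 1/4 i i.
Crossing each possibility with the father i i and summing P(type O): 1/4·0 + 1/2·1/2 + 1/4·1 = 1/2.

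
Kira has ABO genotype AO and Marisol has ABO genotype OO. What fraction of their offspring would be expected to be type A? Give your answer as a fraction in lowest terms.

1/2

ABO cross AO × OO → offspring phenotypes: 1/2 O, 1/2 A.
So P(type A) = 1/2.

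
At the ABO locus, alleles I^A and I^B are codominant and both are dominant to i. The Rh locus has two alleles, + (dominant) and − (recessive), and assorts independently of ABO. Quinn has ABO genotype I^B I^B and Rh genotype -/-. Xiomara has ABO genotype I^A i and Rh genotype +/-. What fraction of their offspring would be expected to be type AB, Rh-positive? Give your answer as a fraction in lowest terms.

1/4

ABO cross I^B I^B × I^A i → offspring phenotypes: 1/2 B, 1/2 AB.
Rh cross -/- × +/- → 1/2 Rh+, 1/2 Rh-.
Independent loci: P(type AB, Rh-positive) = 1/2 × 1/2 = 1/4.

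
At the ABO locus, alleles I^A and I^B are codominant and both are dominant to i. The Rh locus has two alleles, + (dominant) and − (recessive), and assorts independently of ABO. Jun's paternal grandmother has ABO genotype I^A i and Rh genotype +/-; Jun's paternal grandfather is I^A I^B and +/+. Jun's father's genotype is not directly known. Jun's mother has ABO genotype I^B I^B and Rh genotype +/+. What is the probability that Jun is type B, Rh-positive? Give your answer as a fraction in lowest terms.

Jun's father's ABO genotype from I^A i × I^A I^B: 1/4 I^A I^A, 1/4 I^A I^B, 1/4 I^A i, 1/4 I^B i.
Crossing each possibility with the mother I^B I^B and summing P(type B): 1/4·0 + 1/4·1/2 + 1/4·1/2 + 1/4·1 = 1/2.
Similarly for Rh via the father's Rh distribution: P(Rh+) = 1.
Independent loci: 1/2 × 1 = 1/2.

1/2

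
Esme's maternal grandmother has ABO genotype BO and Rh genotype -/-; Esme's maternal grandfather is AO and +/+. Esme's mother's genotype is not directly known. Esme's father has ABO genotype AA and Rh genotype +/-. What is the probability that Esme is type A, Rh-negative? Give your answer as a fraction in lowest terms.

Esme's mother's ABO genotype from BO × AO: 1/4 AB, 1/4 AO, 1/4 BO, 1/4 OO.
Crossing each possibility with the father AA and summing P(type A): 1/4·1/2 + 1/4·1 + 1/4·1/2 + 1/4·1 = 3/4.
Similarly for Rh via the mother's Rh distribution: P(Rh-) = 1/4.
Independent loci: 3/4 × 1/4 = 3/16.

3/16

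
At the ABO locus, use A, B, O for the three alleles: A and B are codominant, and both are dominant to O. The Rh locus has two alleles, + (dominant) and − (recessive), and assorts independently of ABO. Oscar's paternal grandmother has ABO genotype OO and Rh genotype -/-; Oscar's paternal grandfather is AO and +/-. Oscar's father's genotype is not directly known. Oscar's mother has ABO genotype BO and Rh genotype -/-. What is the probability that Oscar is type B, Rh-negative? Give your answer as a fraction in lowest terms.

9/32

Oscar's father's ABO genotype from OO × AO: 1/2 AO, 1/2 OO.
Crossing each possibility with the mother BO and summing P(type B): 1/2·1/4 + 1/2·1/2 = 3/8.
Similarly for Rh via the father's Rh distribution: P(Rh-) = 3/4.
Independent loci: 3/8 × 3/4 = 9/32.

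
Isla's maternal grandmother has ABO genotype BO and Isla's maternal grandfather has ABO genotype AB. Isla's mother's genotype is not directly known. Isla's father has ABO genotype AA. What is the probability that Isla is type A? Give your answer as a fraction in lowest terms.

1/2

Isla's mother's ABO genotype from BO × AB: 1/4 AB, 1/4 AO, 1/4 BB, 1/4 BO.
Crossing each possibility with the father AA and summing P(type A): 1/4·1/2 + 1/4·1 + 1/4·0 + 1/4·1/2 = 1/2.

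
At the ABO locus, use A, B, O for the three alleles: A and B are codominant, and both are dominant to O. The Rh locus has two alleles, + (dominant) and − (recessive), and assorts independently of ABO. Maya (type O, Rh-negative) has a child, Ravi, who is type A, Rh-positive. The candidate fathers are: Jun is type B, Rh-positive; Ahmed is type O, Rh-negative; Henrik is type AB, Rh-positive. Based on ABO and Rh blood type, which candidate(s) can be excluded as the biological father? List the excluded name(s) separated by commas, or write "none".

Jun, Ahmed

A candidate is excluded only if no genotype consistent with his phenotype could produce a type A, Rh-positive child with a type O, Rh-negative mother.
Jun (type B, Rh+): no genotype consistent with that phenotype can produce a type-A Rh+ child with a type-O mother.
Ahmed (type O, Rh-): no genotype consistent with that phenotype can produce a type-A Rh+ child with a type-O mother.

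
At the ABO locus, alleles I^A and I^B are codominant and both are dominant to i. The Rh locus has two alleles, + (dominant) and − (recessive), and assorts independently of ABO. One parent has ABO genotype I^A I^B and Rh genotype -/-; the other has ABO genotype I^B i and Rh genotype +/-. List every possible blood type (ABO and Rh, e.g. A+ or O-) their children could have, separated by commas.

Gametes from I^A I^B × I^B i give offspring ABO genotypes I^A I^B, I^A i, I^B I^B, I^B i, i.e. phenotypes A, B, AB.
Rh cross -/- × +/- → phenotypes Rh+, Rh-.
Combining independently: A+, A-, B+, B-, AB+, AB-.

A+, A-, B+, B-, AB+, AB-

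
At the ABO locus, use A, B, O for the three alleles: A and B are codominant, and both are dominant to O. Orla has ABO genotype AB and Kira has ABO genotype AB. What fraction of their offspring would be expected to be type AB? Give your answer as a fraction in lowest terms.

ABO cross AB × AB → offspring phenotypes: 1/4 A, 1/4 B, 1/2 AB.
So P(type AB) = 1/2.

1/2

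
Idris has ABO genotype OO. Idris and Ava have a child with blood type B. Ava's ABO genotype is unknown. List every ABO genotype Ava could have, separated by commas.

For each candidate genotype of Ava, check whether crossing it with OO can produce every observed child phenotype.
  AA → possible child types {A} ✗
  AB → possible child types {A, B} ✓
  AO → possible child types {O, A} ✗
  BB → possible child types {B} ✓
  BO → possible child types {O, B} ✓
  OO → possible child types {O} ✗

AB, BB, BO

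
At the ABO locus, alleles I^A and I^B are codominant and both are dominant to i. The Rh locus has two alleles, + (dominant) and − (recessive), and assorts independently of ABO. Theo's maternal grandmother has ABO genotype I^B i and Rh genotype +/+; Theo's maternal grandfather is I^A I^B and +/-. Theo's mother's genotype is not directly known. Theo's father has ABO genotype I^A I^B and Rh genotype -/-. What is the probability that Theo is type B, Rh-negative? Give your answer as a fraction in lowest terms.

Theo's mother's ABO genotype from I^B i × I^A I^B: 1/4 I^A I^B, 1/4 I^A i, 1/4 I^B I^B, 1/4 I^B i.
Crossing each possibility with the father I^A I^B and summing P(type B): 1/4·1/4 + 1/4·1/4 + 1/4·1/2 + 1/4·1/2 = 3/8.
Similarly for Rh via the mother's Rh distribution: P(Rh-) = 1/4.
Independent loci: 3/8 × 1/4 = 3/32.

3/32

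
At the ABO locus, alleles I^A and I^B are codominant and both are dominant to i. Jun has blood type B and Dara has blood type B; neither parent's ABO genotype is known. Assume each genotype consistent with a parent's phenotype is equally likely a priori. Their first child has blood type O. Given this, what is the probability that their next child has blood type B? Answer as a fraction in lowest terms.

Possible genotypes: Jun ∈ {I^B I^B, I^B i}; Dara ∈ {I^B I^B, I^B i}.
Weight each parental genotype pair by prior × P(type-O child):
  I^B i × I^B i: posterior weight 1; P(next child type B) = 3/4.
Weighted sum = 3/4.

3/4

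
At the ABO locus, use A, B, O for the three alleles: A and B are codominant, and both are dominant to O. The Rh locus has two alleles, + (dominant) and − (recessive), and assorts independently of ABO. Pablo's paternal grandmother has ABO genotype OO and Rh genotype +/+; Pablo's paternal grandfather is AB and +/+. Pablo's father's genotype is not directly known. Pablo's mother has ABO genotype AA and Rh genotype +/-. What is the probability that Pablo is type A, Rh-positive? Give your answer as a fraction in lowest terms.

Pablo's father's ABO genotype from OO × AB: 1/2 AO, 1/2 BO.
Crossing each possibility with the mother AA and summing P(type A): 1/2·1 + 1/2·1/2 = 3/4.
Similarly for Rh via the father's Rh distribution: P(Rh+) = 1.
Independent loci: 3/4 × 1 = 3/4.

3/4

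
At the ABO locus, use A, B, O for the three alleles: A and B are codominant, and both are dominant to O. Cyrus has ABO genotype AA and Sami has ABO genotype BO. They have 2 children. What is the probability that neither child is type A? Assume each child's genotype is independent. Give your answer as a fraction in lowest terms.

ABO cross AA × BO → 1/2 A, 1/2 AB.
So P(type A) = 1/2 per child.
P(not type A) = 1/2 for one child; (1/2)^2 = 1/4.

1/4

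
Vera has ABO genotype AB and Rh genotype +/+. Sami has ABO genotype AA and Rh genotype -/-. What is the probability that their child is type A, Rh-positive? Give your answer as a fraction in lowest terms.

ABO cross AB × AA → offspring phenotypes: 1/2 A, 1/2 AB.
Rh cross +/+ × -/- → 1 Rh+.
Independent loci: P(type A, Rh-positive) = 1/2 × 1 = 1/2.

1/2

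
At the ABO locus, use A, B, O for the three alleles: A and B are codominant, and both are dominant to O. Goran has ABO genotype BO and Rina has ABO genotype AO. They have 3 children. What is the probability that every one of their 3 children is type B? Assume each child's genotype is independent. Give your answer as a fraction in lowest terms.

ABO cross BO × AO → 1/4 O, 1/4 A, 1/4 B, 1/4 AB.
So P(type B) = 1/4 per child.
All 3 independent: (1/4)^3 = 1/64.

1/64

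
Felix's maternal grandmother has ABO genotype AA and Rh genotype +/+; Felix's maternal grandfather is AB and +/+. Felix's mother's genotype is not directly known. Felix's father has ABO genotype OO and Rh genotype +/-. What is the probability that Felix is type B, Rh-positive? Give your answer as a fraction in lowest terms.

1/4

Felix's mother's ABO genotype from AA × AB: 1/2 AA, 1/2 AB.
Crossing each possibility with the father OO and summing P(type B): 1/2·0 + 1/2·1/2 = 1/4.
Similarly for Rh via the mother's Rh distribution: P(Rh+) = 1.
Independent loci: 1/4 × 1 = 1/4.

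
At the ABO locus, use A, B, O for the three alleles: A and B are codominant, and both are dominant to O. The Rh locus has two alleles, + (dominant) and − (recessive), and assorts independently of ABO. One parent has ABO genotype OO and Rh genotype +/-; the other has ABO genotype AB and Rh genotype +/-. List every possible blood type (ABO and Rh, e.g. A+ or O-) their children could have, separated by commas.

Gametes from OO × AB give offspring ABO genotypes AO, BO, i.e. phenotypes A, B.
Rh cross +/- × +/- → phenotypes Rh+, Rh-.
Combining independently: A+, A-, B+, B-.

A+, A-, B+, B-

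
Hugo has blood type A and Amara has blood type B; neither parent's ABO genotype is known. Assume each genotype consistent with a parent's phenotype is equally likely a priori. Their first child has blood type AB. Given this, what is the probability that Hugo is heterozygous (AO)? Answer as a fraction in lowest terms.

Possible genotypes: Hugo ∈ {AA, AO}; Amara ∈ {BB, BO}.
Weight each parental genotype pair by prior × P(type-AB child):
  AA × BB: posterior weight 4/9.
  AA × BO: posterior weight 2/9.
  AO × BB: posterior weight 2/9.
  AO × BO: posterior weight 1/9.
Sum the posterior weight over pairs where Hugo is AO: 1/3.

1/3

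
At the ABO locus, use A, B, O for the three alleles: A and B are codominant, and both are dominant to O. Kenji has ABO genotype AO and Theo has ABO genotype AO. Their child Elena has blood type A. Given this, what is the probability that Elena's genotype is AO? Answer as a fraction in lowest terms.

Cross AO × AO → 1/4 AA, 1/2 AO, 1/4 OO.
Type-A genotypes among offspring: AA (1/4), AO (1/2); total 3/4.
P(AO | type A) = (1/2) / (3/4) = 2/3.

2/3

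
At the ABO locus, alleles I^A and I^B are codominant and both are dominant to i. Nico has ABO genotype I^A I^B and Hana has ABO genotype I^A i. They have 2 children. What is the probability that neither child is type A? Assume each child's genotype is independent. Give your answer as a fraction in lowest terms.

1/4

ABO cross I^A I^B × I^A i → 1/2 A, 1/4 B, 1/4 AB.
So P(type A) = 1/2 per child.
P(not type A) = 1/2 for one child; (1/2)^2 = 1/4.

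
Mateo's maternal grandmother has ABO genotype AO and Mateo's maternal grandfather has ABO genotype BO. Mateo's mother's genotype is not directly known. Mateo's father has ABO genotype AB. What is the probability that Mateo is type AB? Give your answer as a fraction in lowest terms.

1/4

Mateo's mother's ABO genotype from AO × BO: 1/4 AB, 1/4 AO, 1/4 BO, 1/4 OO.
Crossing each possibility with the father AB and summing P(type AB): 1/4·1/2 + 1/4·1/4 + 1/4·1/4 + 1/4·0 = 1/4.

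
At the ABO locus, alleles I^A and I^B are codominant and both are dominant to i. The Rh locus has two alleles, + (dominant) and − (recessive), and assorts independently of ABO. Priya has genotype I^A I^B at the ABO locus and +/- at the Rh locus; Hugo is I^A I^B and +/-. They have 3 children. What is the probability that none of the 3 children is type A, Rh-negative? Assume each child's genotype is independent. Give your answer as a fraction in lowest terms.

ABO cross I^A I^B × I^A I^B → 1/4 A, 1/4 B, 1/2 AB.
Rh cross +/- × +/- → 3/4 Rh+, 1/4 Rh-; so P(type A, Rh-negative) = 1/4 × 1/4 = 1/16 per child.
P(not type A, Rh-negative) = 15/16 for one child; (15/16)^3 = 3375/4096.

3375/4096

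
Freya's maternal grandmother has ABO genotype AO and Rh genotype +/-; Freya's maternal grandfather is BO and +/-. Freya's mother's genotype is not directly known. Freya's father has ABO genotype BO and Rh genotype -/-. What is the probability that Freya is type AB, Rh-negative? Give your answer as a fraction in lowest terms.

Freya's mother's ABO genotype from AO × BO: 1/4 AB, 1/4 AO, 1/4 BO, 1/4 OO.
Crossing each possibility with the father BO and summing P(type AB): 1/4·1/4 + 1/4·1/4 + 1/4·0 + 1/4·0 = 1/8.
Similarly for Rh via the mother's Rh distribution: P(Rh-) = 1/2.
Independent loci: 1/8 × 1/2 = 1/16.

1/16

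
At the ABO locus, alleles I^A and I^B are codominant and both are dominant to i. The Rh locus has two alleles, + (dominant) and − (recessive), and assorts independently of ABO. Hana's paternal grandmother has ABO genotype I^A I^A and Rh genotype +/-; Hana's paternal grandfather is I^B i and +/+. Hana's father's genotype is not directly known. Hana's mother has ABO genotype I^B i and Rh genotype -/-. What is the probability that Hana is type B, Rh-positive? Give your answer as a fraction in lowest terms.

Hana's father's ABO genotype from I^A I^A × I^B i: 1/2 I^A I^B, 1/2 I^A i.
Crossing each possibility with the mother I^B i and summing P(type B): 1/2·1/2 + 1/2·1/4 = 3/8.
Similarly for Rh via the father's Rh distribution: P(Rh+) = 3/4.
Independent loci: 3/8 × 3/4 = 9/32.

9/32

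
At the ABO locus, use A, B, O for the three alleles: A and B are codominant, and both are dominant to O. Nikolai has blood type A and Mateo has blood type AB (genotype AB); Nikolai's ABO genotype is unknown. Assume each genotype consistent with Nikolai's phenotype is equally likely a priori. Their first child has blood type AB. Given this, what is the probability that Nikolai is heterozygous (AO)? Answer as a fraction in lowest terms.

Possible genotypes: Nikolai ∈ {AA, AO}; Mateo ∈ {AB}.
Weight each parental genotype pair by prior × P(type-AB child):
  AA × AB: posterior weight 2/3.
  AO × AB: posterior weight 1/3.
Sum the posterior weight over pairs where Nikolai is AO: 1/3.

1/3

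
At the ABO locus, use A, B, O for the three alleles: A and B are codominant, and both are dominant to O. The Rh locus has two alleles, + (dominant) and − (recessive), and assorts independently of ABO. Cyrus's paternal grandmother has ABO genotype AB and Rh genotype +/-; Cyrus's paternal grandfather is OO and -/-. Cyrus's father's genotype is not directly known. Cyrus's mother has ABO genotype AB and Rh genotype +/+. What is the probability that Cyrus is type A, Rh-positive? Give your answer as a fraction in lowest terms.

3/8

Cyrus's father's ABO genotype from AB × OO: 1/2 AO, 1/2 BO.
Crossing each possibility with the mother AB and summing P(type A): 1/2·1/2 + 1/2·1/4 = 3/8.
Similarly for Rh via the father's Rh distribution: P(Rh+) = 1.
Independent loci: 3/8 × 1 = 3/8.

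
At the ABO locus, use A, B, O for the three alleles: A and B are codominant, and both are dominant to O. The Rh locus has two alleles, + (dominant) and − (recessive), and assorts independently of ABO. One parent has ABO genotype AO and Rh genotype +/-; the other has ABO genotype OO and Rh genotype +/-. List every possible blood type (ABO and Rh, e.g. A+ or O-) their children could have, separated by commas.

O+, O-, A+, A-

Gametes from AO × OO give offspring ABO genotypes AO, OO, i.e. phenotypes O, A.
Rh cross +/- × +/- → phenotypes Rh+, Rh-.
Combining independently: O+, O-, A+, A-.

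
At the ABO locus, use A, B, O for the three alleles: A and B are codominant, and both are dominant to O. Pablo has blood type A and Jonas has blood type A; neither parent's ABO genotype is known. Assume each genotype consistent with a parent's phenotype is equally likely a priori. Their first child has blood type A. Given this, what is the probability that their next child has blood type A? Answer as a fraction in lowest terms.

19/20

Possible genotypes: Pablo ∈ {AA, AO}; Jonas ∈ {AA, AO}.
Weight each parental genotype pair by prior × P(type-A child):
  AA × AA: posterior weight 4/15; P(next child type A) = 1.
  AA × AO: posterior weight 4/15; P(next child type A) = 1.
  AO × AA: posterior weight 4/15; P(next child type A) = 1.
  AO × AO: posterior weight 1/5; P(next child type A) = 3/4.
Weighted sum = 19/20.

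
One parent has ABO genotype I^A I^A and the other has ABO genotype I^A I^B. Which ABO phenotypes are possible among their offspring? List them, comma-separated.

Gametes from I^A I^A × I^A I^B give offspring ABO genotypes I^A I^A, I^A I^B, i.e. phenotypes A, AB.

A, AB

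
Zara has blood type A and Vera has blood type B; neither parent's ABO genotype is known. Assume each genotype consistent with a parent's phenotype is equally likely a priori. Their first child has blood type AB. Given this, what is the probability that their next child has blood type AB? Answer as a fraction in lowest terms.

25/36

Possible genotypes: Zara ∈ {AA, AO}; Vera ∈ {BB, BO}.
Weight each parental genotype pair by prior × P(type-AB child):
  AA × BB: posterior weight 4/9; P(next child type AB) = 1.
  AA × BO: posterior weight 2/9; P(next child type AB) = 1/2.
  AO × BB: posterior weight 2/9; P(next child type AB) = 1/2.
  AO × BO: posterior weight 1/9; P(next child type AB) = 1/4.
Weighted sum = 25/36.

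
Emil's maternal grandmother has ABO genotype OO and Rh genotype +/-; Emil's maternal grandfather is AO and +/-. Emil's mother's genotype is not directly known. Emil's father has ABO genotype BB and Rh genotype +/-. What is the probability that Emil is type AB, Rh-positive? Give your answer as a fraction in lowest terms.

3/16

Emil's mother's ABO genotype from OO × AO: 1/2 AO, 1/2 OO.
Crossing each possibility with the father BB and summing P(type AB): 1/2·1/2 + 1/2·0 = 1/4.
Similarly for Rh via the mother's Rh distribution: P(Rh+) = 3/4.
Independent loci: 1/4 × 3/4 = 3/16.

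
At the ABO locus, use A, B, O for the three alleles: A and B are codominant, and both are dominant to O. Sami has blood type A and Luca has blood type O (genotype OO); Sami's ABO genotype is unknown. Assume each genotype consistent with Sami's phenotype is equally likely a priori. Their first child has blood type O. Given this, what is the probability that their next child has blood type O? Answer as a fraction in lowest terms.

1/2

Possible genotypes: Sami ∈ {AA, AO}; Luca ∈ {OO}.
Weight each parental genotype pair by prior × P(type-O child):
  AO × OO: posterior weight 1; P(next child type O) = 1/2.
Weighted sum = 1/2.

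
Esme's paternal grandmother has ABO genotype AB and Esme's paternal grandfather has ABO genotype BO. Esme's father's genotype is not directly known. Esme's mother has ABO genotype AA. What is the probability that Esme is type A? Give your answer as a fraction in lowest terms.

Esme's father's ABO genotype from AB × BO: 1/4 AB, 1/4 AO, 1/4 BB, 1/4 BO.
Crossing each possibility with the mother AA and summing P(type A): 1/4·1/2 + 1/4·1 + 1/4·0 + 1/4·1/2 = 1/2.

1/2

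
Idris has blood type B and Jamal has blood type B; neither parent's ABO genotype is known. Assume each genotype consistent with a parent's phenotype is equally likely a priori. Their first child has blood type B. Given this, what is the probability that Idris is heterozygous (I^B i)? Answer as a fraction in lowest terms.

Possible genotypes: Idris ∈ {I^B I^B, I^B i}; Jamal ∈ {I^B I^B, I^B i}.
Weight each parental genotype pair by prior × P(type-B child):
  I^B I^B × I^B I^B: posterior weight 4/15.
  I^B I^B × I^B i: posterior weight 4/15.
  I^B i × I^B I^B: posterior weight 4/15.
  I^B i × I^B i: posterior weight 1/5.
Sum the posterior weight over pairs where Idris is I^B i: 7/15.

7/15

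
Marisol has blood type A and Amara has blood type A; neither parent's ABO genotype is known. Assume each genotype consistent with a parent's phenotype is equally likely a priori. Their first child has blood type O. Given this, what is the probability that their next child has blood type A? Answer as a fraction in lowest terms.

Possible genotypes: Marisol ∈ {AA, AO}; Amara ∈ {AA, AO}.
Weight each parental genotype pair by prior × P(type-O child):
  AO × AO: posterior weight 1; P(next child type A) = 3/4.
Weighted sum = 3/4.

3/4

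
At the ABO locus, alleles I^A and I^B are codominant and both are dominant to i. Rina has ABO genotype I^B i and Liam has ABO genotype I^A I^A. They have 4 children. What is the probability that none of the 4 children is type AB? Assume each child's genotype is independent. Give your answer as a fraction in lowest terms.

1/16

ABO cross I^B i × I^A I^A → 1/2 A, 1/2 AB.
So P(type AB) = 1/2 per child.
P(not type AB) = 1/2 for one child; (1/2)^4 = 1/16.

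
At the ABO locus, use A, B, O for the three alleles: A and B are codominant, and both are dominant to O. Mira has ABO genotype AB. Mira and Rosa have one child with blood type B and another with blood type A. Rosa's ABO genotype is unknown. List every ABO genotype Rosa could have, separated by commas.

AB, AO, BO, OO

For each candidate genotype of Rosa, check whether crossing it with AB can produce every observed child phenotype.
  AA → possible child types {A, AB} ✗
  AB → possible child types {A, B, AB} ✓
  AO → possible child types {A, B, AB} ✓
  BB → possible child types {B, AB} ✗
  BO → possible child types {A, B, AB} ✓
  OO → possible child types {A, B} ✓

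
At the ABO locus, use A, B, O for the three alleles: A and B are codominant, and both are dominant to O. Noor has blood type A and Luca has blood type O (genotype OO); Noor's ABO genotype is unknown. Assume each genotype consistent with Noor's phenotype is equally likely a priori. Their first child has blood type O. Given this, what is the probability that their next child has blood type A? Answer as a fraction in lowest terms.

1/2

Possible genotypes: Noor ∈ {AA, AO}; Luca ∈ {OO}.
Weight each parental genotype pair by prior × P(type-O child):
  AO × OO: posterior weight 1; P(next child type A) = 1/2.
Weighted sum = 1/2.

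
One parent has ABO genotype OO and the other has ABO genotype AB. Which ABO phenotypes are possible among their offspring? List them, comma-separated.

A, B

Gametes from OO × AB give offspring ABO genotypes AO, BO, i.e. phenotypes A, B.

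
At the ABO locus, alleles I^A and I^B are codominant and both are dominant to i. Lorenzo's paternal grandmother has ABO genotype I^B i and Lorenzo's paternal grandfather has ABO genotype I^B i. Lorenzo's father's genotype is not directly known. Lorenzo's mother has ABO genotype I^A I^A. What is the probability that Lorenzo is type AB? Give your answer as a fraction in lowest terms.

1/2

Lorenzo's father's ABO genotype from I^B i × I^B i: 1/4 I^B I^B, 1/2 I^B i, 1/4 i i.
Crossing each possibility with the mother I^A I^A and summing P(type AB): 1/4·1 + 1/2·1/2 + 1/4·0 = 1/2.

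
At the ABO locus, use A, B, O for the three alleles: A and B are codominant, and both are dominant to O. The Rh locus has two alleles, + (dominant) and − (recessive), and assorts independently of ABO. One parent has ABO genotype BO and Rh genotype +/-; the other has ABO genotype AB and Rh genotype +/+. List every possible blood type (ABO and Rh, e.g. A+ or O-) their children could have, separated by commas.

Gametes from BO × AB give offspring ABO genotypes AB, AO, BB, BO, i.e. phenotypes A, B, AB.
Rh cross +/- × +/+ → phenotypes Rh+.
Combining independently: A+, B+, AB+.

A+, B+, AB+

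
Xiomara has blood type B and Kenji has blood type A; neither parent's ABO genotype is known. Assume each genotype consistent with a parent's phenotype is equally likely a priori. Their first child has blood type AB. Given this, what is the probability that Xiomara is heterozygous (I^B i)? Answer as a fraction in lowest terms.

Possible genotypes: Xiomara ∈ {I^B I^B, I^B i}; Kenji ∈ {I^A I^A, I^A i}.
Weight each parental genotype pair by prior × P(type-AB child):
  I^B I^B × I^A I^A: posterior weight 4/9.
  I^B I^B × I^A i: posterior weight 2/9.
  I^B i × I^A I^A: posterior weight 2/9.
  I^B i × I^A i: posterior weight 1/9.
Sum the posterior weight over pairs where Xiomara is I^B i: 1/3.

1/3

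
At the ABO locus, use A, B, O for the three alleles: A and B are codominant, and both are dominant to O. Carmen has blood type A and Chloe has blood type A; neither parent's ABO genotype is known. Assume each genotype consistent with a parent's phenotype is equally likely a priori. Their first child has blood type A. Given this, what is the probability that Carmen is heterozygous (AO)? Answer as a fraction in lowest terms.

Possible genotypes: Carmen ∈ {AA, AO}; Chloe ∈ {AA, AO}.
Weight each parental genotype pair by prior × P(type-A child):
  AA × AA: posterior weight 4/15.
  AA × AO: posterior weight 4/15.
  AO × AA: posterior weight 4/15.
  AO × AO: posterior weight 1/5.
Sum the posterior weight over pairs where Carmen is AO: 7/15.

7/15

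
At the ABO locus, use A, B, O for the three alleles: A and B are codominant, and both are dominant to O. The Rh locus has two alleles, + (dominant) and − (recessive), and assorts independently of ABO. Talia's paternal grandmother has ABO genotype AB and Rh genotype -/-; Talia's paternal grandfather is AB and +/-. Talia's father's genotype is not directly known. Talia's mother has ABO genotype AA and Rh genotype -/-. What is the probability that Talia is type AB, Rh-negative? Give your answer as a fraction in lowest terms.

3/8

Talia's father's ABO genotype from AB × AB: 1/4 AA, 1/2 AB, 1/4 BB.
Crossing each possibility with the mother AA and summing P(type AB): 1/4·0 + 1/2·1/2 + 1/4·1 = 1/2.
Similarly for Rh via the father's Rh distribution: P(Rh-) = 3/4.
Independent loci: 1/2 × 3/4 = 3/8.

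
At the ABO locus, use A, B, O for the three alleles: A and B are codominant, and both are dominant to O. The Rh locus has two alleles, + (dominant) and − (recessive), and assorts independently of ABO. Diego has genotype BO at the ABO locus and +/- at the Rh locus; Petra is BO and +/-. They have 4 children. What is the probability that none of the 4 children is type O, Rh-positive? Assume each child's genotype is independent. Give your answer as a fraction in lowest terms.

ABO cross BO × BO → 1/4 O, 3/4 B.
Rh cross +/- × +/- → 3/4 Rh+, 1/4 Rh-; so P(type O, Rh-positive) = 1/4 × 3/4 = 3/16 per child.
P(not type O, Rh-positive) = 13/16 for one child; (13/16)^4 = 28561/65536.

28561/65536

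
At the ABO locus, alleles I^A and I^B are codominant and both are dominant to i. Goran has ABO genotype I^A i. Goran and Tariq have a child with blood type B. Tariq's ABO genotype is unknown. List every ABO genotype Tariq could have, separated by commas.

I^A I^B, I^B I^B, I^B i

For each candidate genotype of Tariq, check whether crossing it with I^A i can produce every observed child phenotype.
  I^A I^A → possible child types {A} ✗
  I^A I^B → possible child types {A, B, AB} ✓
  I^A i → possible child types {O, A} ✗
  I^B I^B → possible child types {B, AB} ✓
  I^B i → possible child types {O, A, B, AB} ✓
  i i → possible child types {O, A} ✗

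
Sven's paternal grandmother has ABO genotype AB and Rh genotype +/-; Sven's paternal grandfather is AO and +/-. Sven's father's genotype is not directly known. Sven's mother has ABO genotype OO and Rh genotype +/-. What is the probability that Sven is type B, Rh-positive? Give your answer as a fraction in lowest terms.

3/16

Sven's father's ABO genotype from AB × AO: 1/4 AA, 1/4 AB, 1/4 AO, 1/4 BO.
Crossing each possibility with the mother OO and summing P(type B): 1/4·0 + 1/4·1/2 + 1/4·0 + 1/4·1/2 = 1/4.
Similarly for Rh via the father's Rh distribution: P(Rh+) = 3/4.
Independent loci: 1/4 × 3/4 = 3/16.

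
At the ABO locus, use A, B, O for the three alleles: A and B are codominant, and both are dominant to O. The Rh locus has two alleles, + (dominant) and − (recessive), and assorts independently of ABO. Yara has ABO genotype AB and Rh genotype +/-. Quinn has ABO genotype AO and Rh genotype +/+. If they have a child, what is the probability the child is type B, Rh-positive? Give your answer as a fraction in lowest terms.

1/4

ABO cross AB × AO → offspring phenotypes: 1/2 A, 1/4 B, 1/4 AB.
Rh cross +/- × +/+ → 1 Rh+.
Independent loci: P(type B, Rh-positive) = 1/4 × 1 = 1/4.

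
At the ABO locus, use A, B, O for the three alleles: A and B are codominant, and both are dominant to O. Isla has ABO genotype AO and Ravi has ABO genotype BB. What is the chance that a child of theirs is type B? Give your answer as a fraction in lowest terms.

1/2

ABO cross AO × BB → offspring phenotypes: 1/2 B, 1/2 AB.
So P(type B) = 1/2.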